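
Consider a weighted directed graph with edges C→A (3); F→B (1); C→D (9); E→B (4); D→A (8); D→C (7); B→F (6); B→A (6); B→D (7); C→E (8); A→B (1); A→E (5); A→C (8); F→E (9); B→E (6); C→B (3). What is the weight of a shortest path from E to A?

Paths from E to A:
E → B → D → A: 4 + 7 + 8 = 19
E → B → D → C → A: 4 + 7 + 7 + 3 = 21
E → B → A: 4 + 6 = 10
The minimum is 10.

10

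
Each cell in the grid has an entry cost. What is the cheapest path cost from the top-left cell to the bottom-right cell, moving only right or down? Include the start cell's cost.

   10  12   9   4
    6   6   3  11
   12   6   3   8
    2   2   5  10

Best path: [0,0] -> [1,0] -> [1,1] -> [1,2] -> [2,2] -> [3,2] -> [3,3]
Cost: 10 + 6 + 6 + 3 + 3 + 5 + 10 = 43
For comparison, the top-then-right route costs 64.

43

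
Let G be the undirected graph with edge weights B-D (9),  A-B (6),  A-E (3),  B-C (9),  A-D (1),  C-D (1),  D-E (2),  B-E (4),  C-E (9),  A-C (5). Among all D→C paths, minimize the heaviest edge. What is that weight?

Checking several routes:
D → A → C: max(1, 5) = 5
D → C: max(1) = 1
D → A → B → E → C: max(1, 6, 4, 9) = 9
D → E → B → A → C: max(2, 4, 6, 5) = 6
D → E → A → C: max(2, 3, 5) = 5
Best route has worst link 1.

1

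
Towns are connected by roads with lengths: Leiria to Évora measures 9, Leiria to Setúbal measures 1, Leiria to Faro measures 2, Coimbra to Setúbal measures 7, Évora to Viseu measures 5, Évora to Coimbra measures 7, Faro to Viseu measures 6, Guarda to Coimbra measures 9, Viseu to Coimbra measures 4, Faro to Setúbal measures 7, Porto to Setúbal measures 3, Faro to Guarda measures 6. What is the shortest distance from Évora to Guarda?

16

Checking several routes:
Évora-Leiria-Setúbal-Faro-Guarda: 9 + 1 + 7 + 6 = 23
Évora-Viseu-Coimbra-Guarda: 5 + 4 + 9 = 18
Évora-Leiria-Faro-Guarda: 9 + 2 + 6 = 17
Évora-Coimbra-Guarda: 7 + 9 = 16
Évora-Viseu-Faro-Guarda: 5 + 6 + 6 = 17
Best route has total 16.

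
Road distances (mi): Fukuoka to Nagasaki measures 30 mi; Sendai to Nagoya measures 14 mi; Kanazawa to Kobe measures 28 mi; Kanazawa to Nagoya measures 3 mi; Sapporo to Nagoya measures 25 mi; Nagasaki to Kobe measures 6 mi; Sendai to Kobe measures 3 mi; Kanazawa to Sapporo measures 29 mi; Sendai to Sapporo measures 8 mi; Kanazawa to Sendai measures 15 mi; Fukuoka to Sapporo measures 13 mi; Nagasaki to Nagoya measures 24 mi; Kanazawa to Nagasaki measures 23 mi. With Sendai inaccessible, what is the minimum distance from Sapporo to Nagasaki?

Checking several routes:
Sapporo-Kanazawa-Nagasaki: 29 + 23 = 52
Sapporo-Nagoya-Kanazawa-Nagasaki: 25 + 3 + 23 = 51
Sapporo-Kanazawa-Nagoya-Nagasaki: 29 + 3 + 24 = 56
Sapporo-Fukuoka-Nagasaki: 13 + 30 = 43
Sapporo-Nagoya-Nagasaki: 25 + 24 = 49
The minimum is 43 mi.

43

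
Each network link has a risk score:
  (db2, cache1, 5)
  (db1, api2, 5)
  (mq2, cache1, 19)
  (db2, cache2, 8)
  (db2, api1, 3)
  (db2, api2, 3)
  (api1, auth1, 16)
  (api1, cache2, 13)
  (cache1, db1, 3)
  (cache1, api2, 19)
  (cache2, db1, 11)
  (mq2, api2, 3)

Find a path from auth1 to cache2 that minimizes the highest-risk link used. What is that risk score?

16

Checking several routes:
auth1 → api1 → db2 → cache1 → db1 → cache2: max(16, 3, 5, 3, 11) = 16
auth1 → api1 → db2 → cache2: max(16, 3, 8) = 16
auth1 → api1 → cache2: max(16, 13) = 16
auth1 → api1 → db2 → api2 → db1 → cache2: max(16, 3, 3, 5, 11) = 16
The minimum achievable maximum is 16.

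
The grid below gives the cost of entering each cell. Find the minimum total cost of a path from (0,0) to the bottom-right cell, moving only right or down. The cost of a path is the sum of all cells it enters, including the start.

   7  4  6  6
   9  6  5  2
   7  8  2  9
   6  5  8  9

41

Best path: (0,0) (0,1) (0,2) (1,2) (2,2) (3,2) (3,3)
Cost: 7 + 4 + 6 + 5 + 2 + 8 + 9 = 41
For comparison, the top-then-right route costs 43.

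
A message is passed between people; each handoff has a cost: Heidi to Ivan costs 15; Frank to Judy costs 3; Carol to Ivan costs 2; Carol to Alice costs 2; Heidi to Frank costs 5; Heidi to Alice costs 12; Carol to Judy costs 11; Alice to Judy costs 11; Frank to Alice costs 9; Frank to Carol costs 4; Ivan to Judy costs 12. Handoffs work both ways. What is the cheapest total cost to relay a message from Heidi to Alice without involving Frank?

12

Comparing a few candidate routes:
Heidi -> Ivan -> Carol -> Alice: 15 + 2 + 2 = 19
Heidi -> Ivan -> Carol -> Judy -> Alice: 15 + 2 + 11 + 11 = 39
Heidi -> Ivan -> Judy -> Alice: 15 + 12 + 11 = 38
Heidi -> Alice: 12
Shortest: 12.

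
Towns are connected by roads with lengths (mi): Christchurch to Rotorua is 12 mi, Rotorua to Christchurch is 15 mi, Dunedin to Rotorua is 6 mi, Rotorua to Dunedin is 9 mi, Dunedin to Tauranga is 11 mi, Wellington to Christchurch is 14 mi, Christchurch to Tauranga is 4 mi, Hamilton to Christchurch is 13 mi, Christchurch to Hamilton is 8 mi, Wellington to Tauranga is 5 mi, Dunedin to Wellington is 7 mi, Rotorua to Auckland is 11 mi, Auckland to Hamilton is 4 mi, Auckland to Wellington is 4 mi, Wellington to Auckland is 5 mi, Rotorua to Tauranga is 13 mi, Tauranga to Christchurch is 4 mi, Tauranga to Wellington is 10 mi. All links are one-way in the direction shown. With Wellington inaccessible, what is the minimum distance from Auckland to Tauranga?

Paths from Auckland to Tauranga avoiding Wellington:
Auckland → Hamilton → Christchurch → Tauranga: 4 + 13 + 4 = 21
Auckland → Hamilton → Christchurch → Rotorua → Tauranga: 4 + 13 + 12 + 13 = 42
Auckland → Hamilton → Christchurch → Rotorua → Dunedin → Tauranga: 4 + 13 + 12 + 9 + 11 = 49
The minimum is 21 mi.

21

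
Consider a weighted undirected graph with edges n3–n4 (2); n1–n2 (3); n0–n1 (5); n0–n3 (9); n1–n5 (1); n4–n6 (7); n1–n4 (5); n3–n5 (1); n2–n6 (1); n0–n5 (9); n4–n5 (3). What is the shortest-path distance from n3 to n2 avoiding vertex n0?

5

Checking several routes:
n3 - n4 - n6 - n2: 2 + 7 + 1 = 10
n3 - n5 - n1 - n2: 1 + 1 + 3 = 5
n3 - n4 - n1 - n2: 2 + 5 + 3 = 10
n3 - n4 - n5 - n1 - n2: 2 + 3 + 1 + 3 = 9
n3 - n5 - n4 - n6 - n2: 1 + 3 + 7 + 1 = 12
The minimum is 5.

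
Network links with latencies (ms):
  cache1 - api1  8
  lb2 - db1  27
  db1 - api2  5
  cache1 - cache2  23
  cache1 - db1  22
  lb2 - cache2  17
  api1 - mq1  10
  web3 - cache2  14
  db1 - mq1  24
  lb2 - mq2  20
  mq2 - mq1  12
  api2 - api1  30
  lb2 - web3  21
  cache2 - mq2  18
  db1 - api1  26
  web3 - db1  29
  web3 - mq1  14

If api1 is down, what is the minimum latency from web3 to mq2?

26

Comparing a few candidate routes:
web3→mq1→mq2: 14 + 12 = 26
web3→cache2→mq2: 14 + 18 = 32
web3→lb2→mq2: 21 + 20 = 41
web3→cache2→lb2→mq2: 14 + 17 + 20 = 51
The minimum is 26 ms.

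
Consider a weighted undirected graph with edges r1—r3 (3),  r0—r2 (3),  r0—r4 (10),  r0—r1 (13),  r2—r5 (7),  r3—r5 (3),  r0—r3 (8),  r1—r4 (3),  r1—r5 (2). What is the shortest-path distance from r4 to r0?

A few of the r4→r0 routes:
r4 -> r1 -> r0: 3 + 13 = 16
r4 -> r1 -> r3 -> r0: 3 + 3 + 8 = 14
r4 -> r0: 10
r4 -> r1 -> r5 -> r2 -> r0: 3 + 2 + 7 + 3 = 15
Shortest: 10.

10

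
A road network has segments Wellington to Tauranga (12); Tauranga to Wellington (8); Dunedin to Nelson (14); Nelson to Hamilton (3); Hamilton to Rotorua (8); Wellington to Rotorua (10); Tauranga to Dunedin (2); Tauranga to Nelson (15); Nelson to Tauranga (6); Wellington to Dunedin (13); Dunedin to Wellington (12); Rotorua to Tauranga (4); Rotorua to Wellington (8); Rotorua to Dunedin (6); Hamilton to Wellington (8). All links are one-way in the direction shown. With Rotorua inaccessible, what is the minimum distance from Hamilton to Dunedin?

21

Routes from Hamilton to Dunedin avoiding Rotorua:
Hamilton -> Wellington -> Tauranga -> Dunedin: 8 + 12 + 2 = 22
Hamilton -> Wellington -> Dunedin: 8 + 13 = 21
Best route has total 21 km.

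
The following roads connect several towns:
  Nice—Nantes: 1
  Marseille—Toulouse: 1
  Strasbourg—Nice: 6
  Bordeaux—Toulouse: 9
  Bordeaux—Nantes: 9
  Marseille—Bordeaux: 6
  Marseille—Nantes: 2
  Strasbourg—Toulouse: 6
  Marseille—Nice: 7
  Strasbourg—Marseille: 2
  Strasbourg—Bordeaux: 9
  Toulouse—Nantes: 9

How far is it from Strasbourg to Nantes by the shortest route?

4

A few of the Strasbourg→Nantes routes:
Strasbourg -> Toulouse -> Marseille -> Nantes: 6 + 1 + 2 = 9
Strasbourg -> Marseille -> Nice -> Nantes: 2 + 7 + 1 = 10
Strasbourg -> Nice -> Nantes: 6 + 1 = 7
Strasbourg -> Marseille -> Nantes: 2 + 2 = 4
Strasbourg -> Marseille -> Toulouse -> Nantes: 2 + 1 + 9 = 12
Best route has total 4.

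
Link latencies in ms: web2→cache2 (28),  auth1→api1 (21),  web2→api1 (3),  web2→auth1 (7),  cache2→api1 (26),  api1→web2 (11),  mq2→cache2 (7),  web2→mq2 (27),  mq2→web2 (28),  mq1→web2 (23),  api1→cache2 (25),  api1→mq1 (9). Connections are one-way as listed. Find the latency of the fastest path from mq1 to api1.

26

Comparing a few candidate routes:
mq1→web2→api1: 23 + 3 = 26
mq1→web2→auth1→api1: 23 + 7 + 21 = 51
mq1→web2→cache2→api1: 23 + 28 + 26 = 77
Shortest: 26 ms.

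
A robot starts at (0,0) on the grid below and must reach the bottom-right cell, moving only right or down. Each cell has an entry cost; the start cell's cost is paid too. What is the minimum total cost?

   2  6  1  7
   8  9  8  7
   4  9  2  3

22

Best path: [0,0] -> [0,1] -> [0,2] -> [1,2] -> [2,2] -> [2,3]
Cost: 2 + 6 + 1 + 8 + 2 + 3 = 22
(Top row then right column would cost 26.)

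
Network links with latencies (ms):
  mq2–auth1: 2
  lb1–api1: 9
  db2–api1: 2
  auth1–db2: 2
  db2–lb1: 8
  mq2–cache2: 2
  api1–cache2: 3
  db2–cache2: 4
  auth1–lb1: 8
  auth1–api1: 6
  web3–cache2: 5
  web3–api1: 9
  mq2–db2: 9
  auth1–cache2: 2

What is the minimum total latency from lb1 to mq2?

A few of the lb1→mq2 routes:
lb1 → auth1 → mq2: 8 + 2 = 10
lb1 → auth1 → cache2 → mq2: 8 + 2 + 2 = 12
lb1 → db2 → auth1 → mq2: 8 + 2 + 2 = 12
lb1 → api1 → cache2 → mq2: 9 + 3 + 2 = 14
Best route has total 10 ms.

10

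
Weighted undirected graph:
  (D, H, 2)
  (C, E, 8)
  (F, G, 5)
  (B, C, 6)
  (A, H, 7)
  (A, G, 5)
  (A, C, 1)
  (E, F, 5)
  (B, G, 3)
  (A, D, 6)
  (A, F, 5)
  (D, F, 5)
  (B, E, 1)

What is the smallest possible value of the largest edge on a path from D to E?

A few of the D→E routes:
D-A-G-B-E: max(6, 5, 3, 1) = 6
D-F-A-G-B-E: max(5, 5, 5, 3, 1) = 5
D-F-G-B-E: max(5, 5, 3, 1) = 5
D-F-E: max(5, 5) = 5
D-A-G-F-E: max(6, 5, 5, 5) = 6
The minimum achievable maximum is 5.

5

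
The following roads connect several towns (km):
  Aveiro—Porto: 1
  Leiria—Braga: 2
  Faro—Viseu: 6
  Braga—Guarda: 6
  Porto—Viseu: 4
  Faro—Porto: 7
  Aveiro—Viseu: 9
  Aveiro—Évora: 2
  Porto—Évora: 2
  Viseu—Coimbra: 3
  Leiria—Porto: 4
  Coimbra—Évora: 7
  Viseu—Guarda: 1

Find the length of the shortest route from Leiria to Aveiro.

5

Comparing a few candidate routes:
Leiria-Braga-Guarda-Viseu-Porto-Aveiro: 2 + 6 + 1 + 4 + 1 = 14
Leiria-Porto-Évora-Aveiro: 4 + 2 + 2 = 8
Leiria-Porto-Aveiro: 4 + 1 = 5
Leiria-Braga-Guarda-Viseu-Porto-Évora-Aveiro: 2 + 6 + 1 + 4 + 2 + 2 = 17
The minimum is 5 km.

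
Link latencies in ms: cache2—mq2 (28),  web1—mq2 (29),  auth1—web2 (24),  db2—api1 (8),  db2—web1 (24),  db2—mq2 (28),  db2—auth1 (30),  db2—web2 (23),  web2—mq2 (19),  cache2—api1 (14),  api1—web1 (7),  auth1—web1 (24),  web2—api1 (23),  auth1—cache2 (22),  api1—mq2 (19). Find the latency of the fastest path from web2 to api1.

Comparing a few candidate routes:
web2 - mq2 - api1: 19 + 19 = 38
web2 - db2 - api1: 23 + 8 = 31
web2 - db2 - web1 - api1: 23 + 24 + 7 = 54
web2 - api1: 23
The minimum is 23 ms.

23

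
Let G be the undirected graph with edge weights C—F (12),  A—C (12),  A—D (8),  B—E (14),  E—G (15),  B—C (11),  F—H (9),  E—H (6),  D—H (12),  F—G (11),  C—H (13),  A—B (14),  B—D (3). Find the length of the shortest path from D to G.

32

Some routes from D to G:
D → H → F → G: 12 + 9 + 11 = 32
D → H → E → G: 12 + 6 + 15 = 33
D → B → E → G: 3 + 14 + 15 = 32
D → A → C → F → G: 8 + 12 + 12 + 11 = 43
D → B → C → F → G: 3 + 11 + 12 + 11 = 37
Shortest: 32.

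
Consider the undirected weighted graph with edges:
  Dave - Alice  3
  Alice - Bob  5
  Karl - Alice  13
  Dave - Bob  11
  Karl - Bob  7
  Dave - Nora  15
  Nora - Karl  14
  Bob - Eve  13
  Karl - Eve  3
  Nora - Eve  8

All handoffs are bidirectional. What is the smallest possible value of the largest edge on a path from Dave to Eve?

A few of the Dave→Eve routes:
Dave → Alice → Bob → Eve: max(3, 5, 13) = 13
Dave → Alice → Karl → Bob → Eve: max(3, 13, 7, 13) = 13
Dave → Alice → Bob → Karl → Eve: max(3, 5, 7, 3) = 7
Dave → Alice → Karl → Eve: max(3, 13, 3) = 13
Dave → Bob → Karl → Eve: max(11, 7, 3) = 11
Best route has worst link 7.

7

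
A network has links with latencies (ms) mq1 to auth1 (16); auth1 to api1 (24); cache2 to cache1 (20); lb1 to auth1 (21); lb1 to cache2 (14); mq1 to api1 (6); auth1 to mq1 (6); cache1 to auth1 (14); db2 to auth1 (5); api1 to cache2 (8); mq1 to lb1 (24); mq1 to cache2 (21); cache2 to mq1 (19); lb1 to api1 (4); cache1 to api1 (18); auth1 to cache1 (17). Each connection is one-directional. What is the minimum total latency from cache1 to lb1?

44

Routes from cache1 to lb1:
cache1 - auth1 - mq1 - lb1: 14 + 6 + 24 = 44
cache1 - auth1 - api1 - cache2 - mq1 - lb1: 14 + 24 + 8 + 19 + 24 = 89
cache1 - api1 - cache2 - mq1 - lb1: 18 + 8 + 19 + 24 = 69
The minimum is 44 ms.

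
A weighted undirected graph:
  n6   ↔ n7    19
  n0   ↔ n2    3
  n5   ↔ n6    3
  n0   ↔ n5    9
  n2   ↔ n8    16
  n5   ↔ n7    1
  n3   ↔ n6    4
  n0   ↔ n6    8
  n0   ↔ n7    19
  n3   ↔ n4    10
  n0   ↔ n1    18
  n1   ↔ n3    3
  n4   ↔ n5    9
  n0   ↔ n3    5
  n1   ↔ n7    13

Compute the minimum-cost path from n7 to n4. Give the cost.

10

Comparing a few candidate routes:
n7 - n1 - n3 - n4: 13 + 3 + 10 = 26
n7 - n5 - n0 - n3 - n4: 1 + 9 + 5 + 10 = 25
n7 - n5 - n6 - n3 - n4: 1 + 3 + 4 + 10 = 18
n7 - n5 - n4: 1 + 9 = 10
Shortest: 10.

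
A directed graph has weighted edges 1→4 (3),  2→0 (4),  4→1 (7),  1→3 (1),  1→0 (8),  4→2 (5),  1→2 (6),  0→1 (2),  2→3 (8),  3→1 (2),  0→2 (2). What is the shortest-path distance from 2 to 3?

Routes from 2 to 3:
2 → 3: 8
2 → 0 → 1 → 3: 4 + 2 + 1 = 7
Shortest: 7.

7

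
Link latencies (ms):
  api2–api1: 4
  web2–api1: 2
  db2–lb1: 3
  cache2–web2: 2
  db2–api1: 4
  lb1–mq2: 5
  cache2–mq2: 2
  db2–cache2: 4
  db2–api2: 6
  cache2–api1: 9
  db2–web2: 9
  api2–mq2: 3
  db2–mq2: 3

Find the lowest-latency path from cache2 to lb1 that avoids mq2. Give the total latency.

7

Some routes from cache2 to lb1 avoiding mq2:
cache2→db2→lb1: 4 + 3 = 7
cache2→web2→db2→lb1: 2 + 9 + 3 = 14
cache2→web2→api1→db2→lb1: 2 + 2 + 4 + 3 = 11
The minimum is 7 ms.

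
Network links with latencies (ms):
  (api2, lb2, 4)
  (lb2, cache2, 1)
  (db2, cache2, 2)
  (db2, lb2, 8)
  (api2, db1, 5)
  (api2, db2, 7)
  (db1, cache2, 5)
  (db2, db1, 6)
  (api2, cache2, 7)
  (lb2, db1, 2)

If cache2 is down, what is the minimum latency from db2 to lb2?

8

Paths from db2 to lb2 avoiding cache2:
db2 → lb2: 8
db2 → db1 → lb2: 6 + 2 = 8
db2 → db1 → api2 → lb2: 6 + 5 + 4 = 15
db2 → api2 → db1 → lb2: 7 + 5 + 2 = 14
db2 → api2 → lb2: 7 + 4 = 11
The minimum is 8 ms.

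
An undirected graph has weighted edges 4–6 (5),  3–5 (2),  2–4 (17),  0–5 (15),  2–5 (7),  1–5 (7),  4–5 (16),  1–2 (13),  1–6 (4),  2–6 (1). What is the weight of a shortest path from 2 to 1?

5

Comparing a few candidate routes:
2 → 6 → 4 → 5 → 1: 1 + 5 + 16 + 7 = 29
2 → 6 → 1: 1 + 4 = 5
2 → 4 → 6 → 1: 17 + 5 + 4 = 26
2 → 1: 13
2 → 5 → 1: 7 + 7 = 14
Best route has total 5.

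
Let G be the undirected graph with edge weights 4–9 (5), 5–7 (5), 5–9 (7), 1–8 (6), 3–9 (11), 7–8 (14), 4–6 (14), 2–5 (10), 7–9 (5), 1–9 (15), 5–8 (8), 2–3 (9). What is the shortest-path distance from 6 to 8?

34

Some routes from 6 to 8:
6-4-9-7-5-8: 14 + 5 + 5 + 5 + 8 = 37
6-4-9-5-8: 14 + 5 + 7 + 8 = 34
6-4-9-7-8: 14 + 5 + 5 + 14 = 38
Best route has total 34.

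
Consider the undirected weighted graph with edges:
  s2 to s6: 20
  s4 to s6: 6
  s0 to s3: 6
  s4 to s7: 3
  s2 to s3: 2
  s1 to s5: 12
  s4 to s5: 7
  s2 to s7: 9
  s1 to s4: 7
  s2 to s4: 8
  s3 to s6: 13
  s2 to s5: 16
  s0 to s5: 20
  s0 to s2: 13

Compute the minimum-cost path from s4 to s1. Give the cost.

7

A few of the s4→s1 routes:
s4 → s5 → s1: 7 + 12 = 19
s4 → s1: 7
s4 → s2 → s5 → s1: 8 + 16 + 12 = 36
The minimum is 7.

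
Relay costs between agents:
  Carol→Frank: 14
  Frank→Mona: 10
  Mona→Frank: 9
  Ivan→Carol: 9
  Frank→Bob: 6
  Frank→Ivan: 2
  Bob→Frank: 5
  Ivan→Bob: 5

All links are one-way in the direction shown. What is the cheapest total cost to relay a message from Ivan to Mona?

20

Candidate routes:
Ivan → Bob → Frank → Mona: 5 + 5 + 10 = 20
Ivan → Carol → Frank → Mona: 9 + 14 + 10 = 33
Shortest: 20.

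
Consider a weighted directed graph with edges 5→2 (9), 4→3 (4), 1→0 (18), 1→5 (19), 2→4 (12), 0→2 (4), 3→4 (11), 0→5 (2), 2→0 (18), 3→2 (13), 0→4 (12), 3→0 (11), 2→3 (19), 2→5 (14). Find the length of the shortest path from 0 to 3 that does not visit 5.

Paths from 0 to 3 avoiding 5:
0 - 4 - 3: 12 + 4 = 16
0 - 2 - 4 - 3: 4 + 12 + 4 = 20
0 - 2 - 3: 4 + 19 = 23
Shortest: 16.

16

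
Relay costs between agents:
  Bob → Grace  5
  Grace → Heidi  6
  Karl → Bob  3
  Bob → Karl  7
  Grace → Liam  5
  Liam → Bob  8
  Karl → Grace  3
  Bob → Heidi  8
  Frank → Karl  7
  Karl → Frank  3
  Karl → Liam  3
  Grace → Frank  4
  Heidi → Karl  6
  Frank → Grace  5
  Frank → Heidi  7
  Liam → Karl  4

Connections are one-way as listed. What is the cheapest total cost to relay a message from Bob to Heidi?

8

Comparing a few candidate routes:
Bob→Heidi: 8
Bob→Karl→Grace→Heidi: 7 + 3 + 6 = 16
Bob→Grace→Frank→Heidi: 5 + 4 + 7 = 16
Bob→Grace→Heidi: 5 + 6 = 11
Shortest: 8.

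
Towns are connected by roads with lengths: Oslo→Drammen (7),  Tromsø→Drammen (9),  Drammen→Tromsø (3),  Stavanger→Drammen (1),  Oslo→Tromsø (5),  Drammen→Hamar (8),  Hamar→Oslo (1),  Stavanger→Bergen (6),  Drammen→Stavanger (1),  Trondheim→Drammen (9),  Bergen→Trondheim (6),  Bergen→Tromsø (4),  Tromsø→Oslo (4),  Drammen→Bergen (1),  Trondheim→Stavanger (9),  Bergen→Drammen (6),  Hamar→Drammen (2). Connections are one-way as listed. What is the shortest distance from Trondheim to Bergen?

Candidate routes:
Trondheim → Drammen → Bergen: 9 + 1 = 10
Trondheim → Drammen → Stavanger → Bergen: 9 + 1 + 6 = 16
Trondheim → Stavanger → Bergen: 9 + 6 = 15
Trondheim → Stavanger → Drammen → Bergen: 9 + 1 + 1 = 11
Shortest: 10.

10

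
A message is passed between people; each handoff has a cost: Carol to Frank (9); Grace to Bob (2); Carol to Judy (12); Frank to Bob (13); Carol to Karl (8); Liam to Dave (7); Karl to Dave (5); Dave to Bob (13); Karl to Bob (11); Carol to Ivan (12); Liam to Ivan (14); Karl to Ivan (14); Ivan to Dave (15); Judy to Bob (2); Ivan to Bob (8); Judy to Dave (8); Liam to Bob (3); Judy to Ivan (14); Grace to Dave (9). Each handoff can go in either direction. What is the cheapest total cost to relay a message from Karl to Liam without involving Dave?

14

Checking several routes:
Karl → Ivan → Liam: 14 + 14 = 28
Karl → Bob → Liam: 11 + 3 = 14
Karl → Carol → Ivan → Bob → Liam: 8 + 12 + 8 + 3 = 31
Karl → Carol → Judy → Bob → Liam: 8 + 12 + 2 + 3 = 25
Karl → Ivan → Bob → Liam: 14 + 8 + 3 = 25
The minimum is 14.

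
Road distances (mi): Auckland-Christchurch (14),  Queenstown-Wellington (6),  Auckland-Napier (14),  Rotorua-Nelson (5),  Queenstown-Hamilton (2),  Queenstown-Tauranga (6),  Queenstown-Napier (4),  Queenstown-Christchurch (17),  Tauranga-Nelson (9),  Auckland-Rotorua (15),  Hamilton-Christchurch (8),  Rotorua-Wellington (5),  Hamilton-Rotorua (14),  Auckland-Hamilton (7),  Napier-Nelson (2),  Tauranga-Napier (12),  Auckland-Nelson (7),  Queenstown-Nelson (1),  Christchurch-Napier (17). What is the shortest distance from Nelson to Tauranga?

Comparing a few candidate routes:
Nelson→Queenstown→Tauranga: 1 + 6 = 7
Nelson→Napier→Tauranga: 2 + 12 = 14
Nelson→Tauranga: 9
Nelson→Napier→Queenstown→Tauranga: 2 + 4 + 6 = 12
Best route has total 7 mi.

7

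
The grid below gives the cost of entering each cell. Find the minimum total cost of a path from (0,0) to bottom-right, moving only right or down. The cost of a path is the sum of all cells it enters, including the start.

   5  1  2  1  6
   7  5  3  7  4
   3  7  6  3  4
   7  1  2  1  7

Best path: r0c0→r0c1→r0c2→r0c3→r1c3→r2c3→r3c3→r3c4
Cost: 5 + 1 + 2 + 1 + 7 + 3 + 1 + 7 = 27
(Top row then right column would cost 30.)

27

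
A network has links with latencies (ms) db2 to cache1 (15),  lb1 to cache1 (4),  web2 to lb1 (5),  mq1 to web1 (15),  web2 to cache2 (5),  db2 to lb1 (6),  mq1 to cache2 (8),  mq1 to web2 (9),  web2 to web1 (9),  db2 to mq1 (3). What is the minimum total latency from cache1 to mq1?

13

Some routes from cache1 to mq1:
cache1 -> lb1 -> db2 -> mq1: 4 + 6 + 3 = 13
cache1 -> db2 -> mq1: 15 + 3 = 18
cache1 -> lb1 -> web2 -> mq1: 4 + 5 + 9 = 18
The minimum is 13 ms.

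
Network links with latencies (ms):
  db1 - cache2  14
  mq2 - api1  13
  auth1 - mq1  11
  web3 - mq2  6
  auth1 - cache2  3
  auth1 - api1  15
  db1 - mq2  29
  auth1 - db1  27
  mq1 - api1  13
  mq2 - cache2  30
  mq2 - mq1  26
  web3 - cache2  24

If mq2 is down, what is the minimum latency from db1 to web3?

Candidate routes:
db1 - auth1 - cache2 - web3: 27 + 3 + 24 = 54
db1 - cache2 - web3: 14 + 24 = 38
Shortest: 38 ms.

38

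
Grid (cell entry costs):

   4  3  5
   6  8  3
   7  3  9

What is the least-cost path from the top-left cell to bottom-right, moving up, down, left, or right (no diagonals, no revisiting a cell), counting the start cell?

24

Cheapest: [0,0] [0,1] [0,2] [1,2] [2,2]
  4 + 3 + 5 + 3 + 9 = 24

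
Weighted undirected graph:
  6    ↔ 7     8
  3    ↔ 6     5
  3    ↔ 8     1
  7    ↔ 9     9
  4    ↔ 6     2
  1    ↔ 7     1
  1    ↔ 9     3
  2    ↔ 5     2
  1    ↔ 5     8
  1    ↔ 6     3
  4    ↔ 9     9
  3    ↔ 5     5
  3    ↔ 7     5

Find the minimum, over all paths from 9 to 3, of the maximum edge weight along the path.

Some routes from 9 to 3:
9 -> 1 -> 7 -> 6 -> 3: max(3, 1, 8, 5) = 8
9 -> 1 -> 6 -> 3: max(3, 3, 5) = 5
9 -> 1 -> 5 -> 3: max(3, 8, 5) = 8
9 -> 1 -> 7 -> 3: max(3, 1, 5) = 5
9 -> 1 -> 6 -> 7 -> 3: max(3, 3, 8, 5) = 8
Smallest bottleneck: 5.

5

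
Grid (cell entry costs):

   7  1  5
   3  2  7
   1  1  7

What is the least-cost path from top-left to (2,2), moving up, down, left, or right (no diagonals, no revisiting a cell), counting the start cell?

18

Best path: (0,0)→(0,1)→(1,1)→(2,1)→(2,2)
Cost: 7 + 1 + 2 + 1 + 7 = 18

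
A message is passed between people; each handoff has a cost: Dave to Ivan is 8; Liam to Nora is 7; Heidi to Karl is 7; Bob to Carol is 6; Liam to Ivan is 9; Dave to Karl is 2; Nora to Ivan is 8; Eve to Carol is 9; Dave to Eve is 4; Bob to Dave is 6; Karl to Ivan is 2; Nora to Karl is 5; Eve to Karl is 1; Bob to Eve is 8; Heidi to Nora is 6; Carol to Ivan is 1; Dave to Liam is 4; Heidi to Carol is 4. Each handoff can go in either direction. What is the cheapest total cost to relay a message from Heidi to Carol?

Checking several routes:
Heidi -> Karl -> Eve -> Carol: 7 + 1 + 9 = 17
Heidi -> Carol: 4
Heidi -> Nora -> Ivan -> Carol: 6 + 8 + 1 = 15
Heidi -> Nora -> Karl -> Ivan -> Carol: 6 + 5 + 2 + 1 = 14
Heidi -> Karl -> Ivan -> Carol: 7 + 2 + 1 = 10
Best route has total 4.

4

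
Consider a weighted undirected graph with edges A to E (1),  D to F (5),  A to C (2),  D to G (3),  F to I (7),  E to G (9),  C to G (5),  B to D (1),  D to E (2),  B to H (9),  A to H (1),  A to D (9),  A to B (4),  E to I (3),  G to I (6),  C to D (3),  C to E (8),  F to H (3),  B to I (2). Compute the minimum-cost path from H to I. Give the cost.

Checking several routes:
H - A - E - D - B - I: 1 + 1 + 2 + 1 + 2 = 7
H - A - C - D - B - I: 1 + 2 + 3 + 1 + 2 = 9
H - A - E - I: 1 + 1 + 3 = 5
H - A - B - I: 1 + 4 + 2 = 7
Best route has total 5.

5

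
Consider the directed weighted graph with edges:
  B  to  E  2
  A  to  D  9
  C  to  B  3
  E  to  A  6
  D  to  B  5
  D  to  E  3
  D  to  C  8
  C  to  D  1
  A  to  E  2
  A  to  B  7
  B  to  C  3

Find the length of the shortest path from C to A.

Paths from C to A:
C-D-E-A: 1 + 3 + 6 = 10
C-D-B-E-A: 1 + 5 + 2 + 6 = 14
C-B-E-A: 3 + 2 + 6 = 11
Shortest: 10.

10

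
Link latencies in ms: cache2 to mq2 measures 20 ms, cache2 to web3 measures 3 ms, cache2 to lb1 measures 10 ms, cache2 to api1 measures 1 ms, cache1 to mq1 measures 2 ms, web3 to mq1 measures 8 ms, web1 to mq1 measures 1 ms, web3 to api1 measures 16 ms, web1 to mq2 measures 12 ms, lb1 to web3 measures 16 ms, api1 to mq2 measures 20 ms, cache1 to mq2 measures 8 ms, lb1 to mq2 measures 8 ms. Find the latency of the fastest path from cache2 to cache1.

A few of the cache2→cache1 routes:
cache2→mq2→cache1: 20 + 8 = 28
cache2→web3→mq1→cache1: 3 + 8 + 2 = 13
cache2→api1→web3→mq1→cache1: 1 + 16 + 8 + 2 = 27
cache2→lb1→mq2→cache1: 10 + 8 + 8 = 26
The minimum is 13 ms.

13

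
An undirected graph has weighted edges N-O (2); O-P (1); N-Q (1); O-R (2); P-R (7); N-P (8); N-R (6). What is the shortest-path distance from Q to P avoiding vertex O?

9

Routes from Q to P avoiding O:
Q -> N -> R -> P: 1 + 6 + 7 = 14
Q -> N -> P: 1 + 8 = 9
Shortest: 9.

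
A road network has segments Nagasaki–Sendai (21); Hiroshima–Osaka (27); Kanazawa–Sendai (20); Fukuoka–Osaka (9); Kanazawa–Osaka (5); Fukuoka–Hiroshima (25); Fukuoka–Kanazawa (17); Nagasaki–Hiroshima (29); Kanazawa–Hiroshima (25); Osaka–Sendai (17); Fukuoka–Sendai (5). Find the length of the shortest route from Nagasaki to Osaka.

35

Some routes from Nagasaki to Osaka:
Nagasaki -> Sendai -> Fukuoka -> Kanazawa -> Osaka: 21 + 5 + 17 + 5 = 48
Nagasaki -> Sendai -> Fukuoka -> Osaka: 21 + 5 + 9 = 35
Nagasaki -> Sendai -> Osaka: 21 + 17 = 38
Nagasaki -> Sendai -> Kanazawa -> Osaka: 21 + 20 + 5 = 46
Nagasaki -> Hiroshima -> Osaka: 29 + 27 = 56
The minimum is 35 km.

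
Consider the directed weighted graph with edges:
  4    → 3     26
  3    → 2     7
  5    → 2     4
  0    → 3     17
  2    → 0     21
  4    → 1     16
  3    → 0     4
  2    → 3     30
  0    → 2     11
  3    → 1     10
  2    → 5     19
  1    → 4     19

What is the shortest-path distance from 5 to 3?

Routes from 5 to 3:
5 - 2 - 3: 4 + 30 = 34
5 - 2 - 0 - 3: 4 + 21 + 17 = 42
Shortest: 34.

34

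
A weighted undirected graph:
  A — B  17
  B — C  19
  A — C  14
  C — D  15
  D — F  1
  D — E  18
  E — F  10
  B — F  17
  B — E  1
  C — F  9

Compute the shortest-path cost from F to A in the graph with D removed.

Some routes from F to A avoiding D:
F→C→A: 9 + 14 = 23
F→B→A: 17 + 17 = 34
F→E→B→A: 10 + 1 + 17 = 28
F→E→B→C→A: 10 + 1 + 19 + 14 = 44
Shortest: 23.

23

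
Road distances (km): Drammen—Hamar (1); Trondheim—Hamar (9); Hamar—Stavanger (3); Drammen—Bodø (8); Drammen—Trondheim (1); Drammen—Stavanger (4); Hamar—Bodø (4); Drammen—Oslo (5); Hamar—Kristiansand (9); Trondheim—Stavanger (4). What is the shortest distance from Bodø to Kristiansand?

13

Some routes from Bodø to Kristiansand:
Bodø -> Drammen -> Stavanger -> Hamar -> Kristiansand: 8 + 4 + 3 + 9 = 24
Bodø -> Drammen -> Hamar -> Kristiansand: 8 + 1 + 9 = 18
Bodø -> Hamar -> Kristiansand: 4 + 9 = 13
Shortest: 13 km.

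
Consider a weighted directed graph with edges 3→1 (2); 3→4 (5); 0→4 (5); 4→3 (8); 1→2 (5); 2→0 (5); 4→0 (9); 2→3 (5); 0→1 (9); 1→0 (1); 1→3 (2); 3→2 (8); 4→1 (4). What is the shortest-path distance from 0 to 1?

Routes from 0 to 1:
0 -> 4 -> 1: 5 + 4 = 9
0 -> 1: 9
0 -> 4 -> 3 -> 1: 5 + 8 + 2 = 15
Best route has total 9.

9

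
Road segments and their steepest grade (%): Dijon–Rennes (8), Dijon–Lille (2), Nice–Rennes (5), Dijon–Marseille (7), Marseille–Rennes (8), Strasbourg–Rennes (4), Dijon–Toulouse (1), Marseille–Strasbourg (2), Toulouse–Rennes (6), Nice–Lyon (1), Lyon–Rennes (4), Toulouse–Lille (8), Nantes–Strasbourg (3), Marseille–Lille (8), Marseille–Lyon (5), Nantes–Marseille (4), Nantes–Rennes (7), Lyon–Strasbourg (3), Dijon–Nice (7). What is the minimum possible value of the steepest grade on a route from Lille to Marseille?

Some routes from Lille to Marseille:
Lille→Dijon→Toulouse→Rennes→Nice→Lyon→Marseille: max(2, 1, 6, 5, 1, 5) = 6
Lille→Dijon→Toulouse→Rennes→Nice→Lyon→Strasbourg→Nantes→Marseille: max(2, 1, 6, 5, 1, 3, 3, 4) = 6
Lille→Dijon→Toulouse→Rennes→Nice→Lyon→Strasbourg→Marseille: max(2, 1, 6, 5, 1, 3, 2) = 6
The minimum achievable maximum is 6%.

6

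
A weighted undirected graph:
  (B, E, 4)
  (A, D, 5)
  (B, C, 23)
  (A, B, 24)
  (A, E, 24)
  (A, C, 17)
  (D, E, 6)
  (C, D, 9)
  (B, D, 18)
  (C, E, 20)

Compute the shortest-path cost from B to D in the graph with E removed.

A few of the B→D routes:
B - A - D: 24 + 5 = 29
B - C - D: 23 + 9 = 32
B - D: 18
B - C - A - D: 23 + 17 + 5 = 45
Best route has total 18.

18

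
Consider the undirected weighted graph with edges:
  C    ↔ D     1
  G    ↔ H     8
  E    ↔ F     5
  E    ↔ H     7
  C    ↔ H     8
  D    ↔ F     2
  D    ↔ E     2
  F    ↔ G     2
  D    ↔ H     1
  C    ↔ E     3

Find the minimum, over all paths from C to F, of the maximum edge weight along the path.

2

Checking several routes:
C → E → D → F: max(3, 2, 2) = 3
C → E → F: max(3, 5) = 5
C → D → F: max(1, 2) = 2
The minimum achievable maximum is 2.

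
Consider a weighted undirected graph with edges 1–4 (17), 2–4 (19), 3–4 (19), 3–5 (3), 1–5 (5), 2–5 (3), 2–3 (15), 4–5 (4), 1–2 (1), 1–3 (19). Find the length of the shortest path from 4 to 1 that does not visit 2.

Some routes from 4 to 1 avoiding 2:
4 - 3 - 5 - 1: 19 + 3 + 5 = 27
4 - 1: 17
4 - 5 - 1: 4 + 5 = 9
4 - 5 - 3 - 1: 4 + 3 + 19 = 26
The minimum is 9.

9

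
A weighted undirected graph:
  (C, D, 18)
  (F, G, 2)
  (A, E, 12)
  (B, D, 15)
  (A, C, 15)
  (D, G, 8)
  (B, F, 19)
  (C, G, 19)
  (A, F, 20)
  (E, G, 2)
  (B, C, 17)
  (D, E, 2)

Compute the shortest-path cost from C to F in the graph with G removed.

Some routes from C to F avoiding G:
C-B-F: 17 + 19 = 36
C-A-F: 15 + 20 = 35
C-D-B-F: 18 + 15 + 19 = 52
The minimum is 35.

35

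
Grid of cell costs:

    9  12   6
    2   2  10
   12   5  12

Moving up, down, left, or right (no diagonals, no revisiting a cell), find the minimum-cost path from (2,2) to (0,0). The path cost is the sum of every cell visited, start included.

Best path: r2c2 → r2c1 → r1c1 → r1c0 → r0c0
Cost: 12 + 5 + 2 + 2 + 9 = 30

30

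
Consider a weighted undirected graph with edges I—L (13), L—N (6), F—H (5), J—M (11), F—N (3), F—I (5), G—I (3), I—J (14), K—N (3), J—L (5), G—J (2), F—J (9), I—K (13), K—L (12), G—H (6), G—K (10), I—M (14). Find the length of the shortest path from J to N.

11

Comparing a few candidate routes:
J→G→I→F→N: 2 + 3 + 5 + 3 = 13
J→G→K→N: 2 + 10 + 3 = 15
J→F→N: 9 + 3 = 12
J→L→N: 5 + 6 = 11
Shortest: 11.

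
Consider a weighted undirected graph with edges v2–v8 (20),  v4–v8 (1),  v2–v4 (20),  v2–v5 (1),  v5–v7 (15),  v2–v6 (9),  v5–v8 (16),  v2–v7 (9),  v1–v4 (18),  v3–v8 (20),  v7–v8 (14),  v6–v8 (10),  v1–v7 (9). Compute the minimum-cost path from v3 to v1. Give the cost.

Some routes from v3 to v1:
v3→v8→v4→v2→v7→v1: 20 + 1 + 20 + 9 + 9 = 59
v3→v8→v7→v1: 20 + 14 + 9 = 43
v3→v8→v4→v1: 20 + 1 + 18 = 39
v3→v8→v6→v2→v7→v1: 20 + 10 + 9 + 9 + 9 = 57
v3→v8→v2→v7→v1: 20 + 20 + 9 + 9 = 58
v3→v8→v5→v2→v7→v1: 20 + 16 + 1 + 9 + 9 = 55
The minimum is 39.

39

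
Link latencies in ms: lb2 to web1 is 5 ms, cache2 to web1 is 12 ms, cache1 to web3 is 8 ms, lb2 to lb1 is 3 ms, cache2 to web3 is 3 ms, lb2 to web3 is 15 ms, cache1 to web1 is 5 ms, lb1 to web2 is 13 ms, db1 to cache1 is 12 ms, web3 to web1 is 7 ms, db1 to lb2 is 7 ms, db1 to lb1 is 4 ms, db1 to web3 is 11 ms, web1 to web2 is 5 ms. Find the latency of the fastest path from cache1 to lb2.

10

Some routes from cache1 to lb2:
cache1 → db1 → lb2: 12 + 7 = 19
cache1 → db1 → lb1 → lb2: 12 + 4 + 3 = 19
cache1 → web1 → lb2: 5 + 5 = 10
Best route has total 10 ms.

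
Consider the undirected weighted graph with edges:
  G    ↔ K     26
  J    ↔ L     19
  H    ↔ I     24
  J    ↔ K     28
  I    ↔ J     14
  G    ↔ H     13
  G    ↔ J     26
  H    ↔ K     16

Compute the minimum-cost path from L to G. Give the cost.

Checking several routes:
L → J → G: 19 + 26 = 45
L → J → K → H → G: 19 + 28 + 16 + 13 = 76
L → J → K → G: 19 + 28 + 26 = 73
L → J → I → H → G: 19 + 14 + 24 + 13 = 70
Best route has total 45.

45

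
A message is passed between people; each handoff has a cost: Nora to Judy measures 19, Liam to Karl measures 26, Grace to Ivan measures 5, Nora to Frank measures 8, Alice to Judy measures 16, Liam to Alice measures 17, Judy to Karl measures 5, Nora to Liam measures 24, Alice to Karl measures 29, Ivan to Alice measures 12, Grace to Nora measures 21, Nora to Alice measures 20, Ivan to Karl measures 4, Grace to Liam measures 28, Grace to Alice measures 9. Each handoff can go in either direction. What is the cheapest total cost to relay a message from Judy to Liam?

31

Checking several routes:
Judy-Alice-Liam: 16 + 17 = 33
Judy-Karl-Ivan-Alice-Liam: 5 + 4 + 12 + 17 = 38
Judy-Karl-Liam: 5 + 26 = 31
The minimum is 31.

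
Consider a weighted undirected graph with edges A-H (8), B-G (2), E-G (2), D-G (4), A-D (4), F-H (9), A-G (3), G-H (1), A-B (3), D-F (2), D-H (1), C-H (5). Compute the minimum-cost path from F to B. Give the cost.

6

A few of the F→B routes:
F-D-H-G-B: 2 + 1 + 1 + 2 = 6
F-D-A-B: 2 + 4 + 3 = 9
F-D-G-B: 2 + 4 + 2 = 8
The minimum is 6.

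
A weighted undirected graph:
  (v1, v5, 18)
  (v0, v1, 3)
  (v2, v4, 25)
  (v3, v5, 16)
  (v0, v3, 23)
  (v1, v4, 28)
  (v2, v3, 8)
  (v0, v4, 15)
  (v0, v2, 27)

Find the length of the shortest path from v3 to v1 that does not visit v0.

34

Candidate routes:
v3 → v5 → v1: 16 + 18 = 34
v3 → v2 → v4 → v1: 8 + 25 + 28 = 61
Best route has total 34.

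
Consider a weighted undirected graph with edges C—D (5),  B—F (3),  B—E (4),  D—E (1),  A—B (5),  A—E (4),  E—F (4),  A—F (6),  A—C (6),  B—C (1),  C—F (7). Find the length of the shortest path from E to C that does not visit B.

Candidate routes:
E - F - C: 4 + 7 = 11
E - F - A - C: 4 + 6 + 6 = 16
E - A - C: 4 + 6 = 10
E - A - F - C: 4 + 6 + 7 = 17
E - D - C: 1 + 5 = 6
The minimum is 6.

6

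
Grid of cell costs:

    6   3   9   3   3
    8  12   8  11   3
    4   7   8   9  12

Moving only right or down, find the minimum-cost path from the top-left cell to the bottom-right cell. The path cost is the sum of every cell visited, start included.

39

Path [0,0] -> [0,1] -> [0,2] -> [0,3] -> [0,4] -> [1,4] -> [2,4]: 6 + 3 + 9 + 3 + 3 + 3 + 12 = 39.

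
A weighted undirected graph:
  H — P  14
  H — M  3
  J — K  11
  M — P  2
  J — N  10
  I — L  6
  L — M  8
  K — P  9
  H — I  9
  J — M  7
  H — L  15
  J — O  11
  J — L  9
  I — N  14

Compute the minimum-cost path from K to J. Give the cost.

Checking several routes:
K→P→M→J: 9 + 2 + 7 = 18
K→P→M→L→J: 9 + 2 + 8 + 9 = 28
K→J: 11
K→P→M→H→I→L→J: 9 + 2 + 3 + 9 + 6 + 9 = 38
K→P→M→H→L→J: 9 + 2 + 3 + 15 + 9 = 38
K→P→H→M→J: 9 + 14 + 3 + 7 = 33
Best route has total 11.

11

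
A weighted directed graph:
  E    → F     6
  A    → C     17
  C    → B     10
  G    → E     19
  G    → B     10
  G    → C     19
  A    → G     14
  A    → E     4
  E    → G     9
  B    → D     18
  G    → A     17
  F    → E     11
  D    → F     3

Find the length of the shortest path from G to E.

19

Checking several routes:
G→A→E: 17 + 4 = 21
G→E: 19
G→B→D→F→E: 10 + 18 + 3 + 11 = 42
Best route has total 19.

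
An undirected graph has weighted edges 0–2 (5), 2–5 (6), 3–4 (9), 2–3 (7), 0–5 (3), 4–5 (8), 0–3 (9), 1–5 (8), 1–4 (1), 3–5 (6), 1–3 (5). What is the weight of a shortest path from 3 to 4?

6

Checking several routes:
3→5→4: 6 + 8 = 14
3→1→4: 5 + 1 = 6
3→4: 9
Shortest: 6.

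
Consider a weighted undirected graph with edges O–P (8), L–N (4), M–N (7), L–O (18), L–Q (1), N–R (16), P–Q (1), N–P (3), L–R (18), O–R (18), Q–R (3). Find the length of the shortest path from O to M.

18

Comparing a few candidate routes:
O - L - N - M: 18 + 4 + 7 = 29
O - P - N - M: 8 + 3 + 7 = 18
O - R - Q - P - N - M: 18 + 3 + 1 + 3 + 7 = 32
O - P - Q - L - N - M: 8 + 1 + 1 + 4 + 7 = 21
O - L - Q - P - N - M: 18 + 1 + 1 + 3 + 7 = 30
Best route has total 18.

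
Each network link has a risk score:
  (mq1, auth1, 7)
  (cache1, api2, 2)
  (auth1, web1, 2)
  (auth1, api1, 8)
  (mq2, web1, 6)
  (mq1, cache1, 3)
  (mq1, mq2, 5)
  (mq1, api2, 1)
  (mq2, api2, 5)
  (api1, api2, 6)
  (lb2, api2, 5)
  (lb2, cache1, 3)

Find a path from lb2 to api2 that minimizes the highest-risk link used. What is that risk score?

Some routes from lb2 to api2:
lb2 -> cache1 -> api2: max(3, 2) = 3
lb2 -> cache1 -> mq1 -> mq2 -> api2: max(3, 3, 5, 5) = 5
lb2 -> api2: max(5) = 5
lb2 -> cache1 -> mq1 -> api2: max(3, 3, 1) = 3
Best route has worst link 3.

3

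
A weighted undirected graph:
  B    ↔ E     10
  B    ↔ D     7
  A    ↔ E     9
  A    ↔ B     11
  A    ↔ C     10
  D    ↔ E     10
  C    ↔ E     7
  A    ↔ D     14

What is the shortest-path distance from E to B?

A few of the E→B routes:
E→B: 10
E→D→A→B: 10 + 14 + 11 = 35
E→A→D→B: 9 + 14 + 7 = 30
E→C→A→B: 7 + 10 + 11 = 28
E→A→B: 9 + 11 = 20
E→D→B: 10 + 7 = 17
Shortest: 10.

10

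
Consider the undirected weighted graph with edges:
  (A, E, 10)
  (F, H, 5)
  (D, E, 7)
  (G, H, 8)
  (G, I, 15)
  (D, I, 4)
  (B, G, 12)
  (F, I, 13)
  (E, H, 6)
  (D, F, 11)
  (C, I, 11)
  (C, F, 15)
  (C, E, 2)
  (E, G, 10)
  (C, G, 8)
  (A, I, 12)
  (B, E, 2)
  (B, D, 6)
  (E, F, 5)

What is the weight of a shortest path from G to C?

8

A few of the G→C routes:
G→B→E→C: 12 + 2 + 2 = 16
G→C: 8
G→H→E→C: 8 + 6 + 2 = 16
G→E→C: 10 + 2 = 12
The minimum is 8.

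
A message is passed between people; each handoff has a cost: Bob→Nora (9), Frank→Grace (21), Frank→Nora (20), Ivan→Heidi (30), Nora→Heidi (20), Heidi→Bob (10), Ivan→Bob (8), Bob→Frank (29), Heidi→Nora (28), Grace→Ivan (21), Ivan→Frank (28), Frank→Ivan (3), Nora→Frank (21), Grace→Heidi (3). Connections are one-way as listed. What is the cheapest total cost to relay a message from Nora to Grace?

Routes from Nora to Grace:
Nora - Heidi - Bob - Frank - Grace: 20 + 10 + 29 + 21 = 80
Nora - Frank - Grace: 21 + 21 = 42
Best route has total 42.

42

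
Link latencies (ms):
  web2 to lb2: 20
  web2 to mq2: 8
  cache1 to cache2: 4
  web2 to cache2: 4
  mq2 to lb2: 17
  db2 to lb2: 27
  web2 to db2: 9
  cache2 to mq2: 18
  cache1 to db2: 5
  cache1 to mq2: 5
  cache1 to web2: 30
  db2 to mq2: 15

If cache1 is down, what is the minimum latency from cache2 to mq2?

12

Checking several routes:
cache2 -> web2 -> db2 -> mq2: 4 + 9 + 15 = 28
cache2 -> web2 -> mq2: 4 + 8 = 12
cache2 -> mq2: 18
Best route has total 12 ms.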